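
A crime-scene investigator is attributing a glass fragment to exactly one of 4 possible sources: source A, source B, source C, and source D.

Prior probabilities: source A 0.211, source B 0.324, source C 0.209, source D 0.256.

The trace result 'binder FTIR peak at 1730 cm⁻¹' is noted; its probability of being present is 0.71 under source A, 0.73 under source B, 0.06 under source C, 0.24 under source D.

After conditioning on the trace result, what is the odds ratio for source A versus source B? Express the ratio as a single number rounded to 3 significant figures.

0.633

Posterior odds equal prior odds times the likelihood ratio; only the two competing hypotheses matter.
  source A: 0.211 × 0.71 = 0.14981
  source B: 0.324 × 0.73 = 0.23652
Odds(source A : source B) = 0.14981 / 0.23652 ≈ 0.633.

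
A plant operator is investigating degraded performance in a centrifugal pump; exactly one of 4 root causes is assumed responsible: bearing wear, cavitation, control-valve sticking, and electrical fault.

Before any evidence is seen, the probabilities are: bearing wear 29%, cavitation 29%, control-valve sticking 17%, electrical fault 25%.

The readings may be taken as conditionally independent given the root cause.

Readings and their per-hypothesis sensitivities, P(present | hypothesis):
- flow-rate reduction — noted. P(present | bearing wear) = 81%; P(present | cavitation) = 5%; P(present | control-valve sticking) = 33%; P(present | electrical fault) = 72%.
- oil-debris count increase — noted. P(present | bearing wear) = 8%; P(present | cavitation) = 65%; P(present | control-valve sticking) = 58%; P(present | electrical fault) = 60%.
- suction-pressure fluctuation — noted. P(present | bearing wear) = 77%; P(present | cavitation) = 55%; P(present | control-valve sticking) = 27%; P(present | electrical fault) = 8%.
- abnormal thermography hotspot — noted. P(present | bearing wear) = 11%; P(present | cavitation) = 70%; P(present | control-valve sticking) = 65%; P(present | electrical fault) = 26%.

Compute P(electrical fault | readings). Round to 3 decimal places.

By Bayes' rule with conditional independence, the unnormalized weight for each hypothesis is prior × ∏ likelihoods:
  bearing wear: 0.29 × 0.81 × 0.08 × 0.77 × 0.11 = 0.0015917
  cavitation: 0.29 × 0.05 × 0.65 × 0.55 × 0.70 = 0.0036286
  control-valve sticking: 0.17 × 0.33 × 0.58 × 0.27 × 0.65 = 0.0057104
  electrical fault: 0.25 × 0.72 × 0.60 × 0.08 × 0.26 = 0.0022464
The unnormalized weights sum to 0.013177.
P(electrical fault | evidence) = 0.0022464 / 0.013177 ≈ 0.170.

0.170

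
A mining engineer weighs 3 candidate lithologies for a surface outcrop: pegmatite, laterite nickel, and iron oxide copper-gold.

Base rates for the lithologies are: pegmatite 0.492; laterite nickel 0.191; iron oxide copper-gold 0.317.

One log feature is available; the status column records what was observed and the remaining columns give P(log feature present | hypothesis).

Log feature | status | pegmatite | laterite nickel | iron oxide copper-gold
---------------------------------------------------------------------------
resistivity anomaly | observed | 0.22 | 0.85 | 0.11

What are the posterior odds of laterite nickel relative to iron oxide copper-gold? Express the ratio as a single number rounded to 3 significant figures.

4.66

Posterior odds equal prior odds times the likelihood ratio; only the two competing hypotheses matter.
  laterite nickel: 0.191 × 0.85 = 0.16235
  iron oxide copper-gold: 0.317 × 0.11 = 0.03487
Posterior odds = 0.16235 / 0.03487 ≈ 4.66.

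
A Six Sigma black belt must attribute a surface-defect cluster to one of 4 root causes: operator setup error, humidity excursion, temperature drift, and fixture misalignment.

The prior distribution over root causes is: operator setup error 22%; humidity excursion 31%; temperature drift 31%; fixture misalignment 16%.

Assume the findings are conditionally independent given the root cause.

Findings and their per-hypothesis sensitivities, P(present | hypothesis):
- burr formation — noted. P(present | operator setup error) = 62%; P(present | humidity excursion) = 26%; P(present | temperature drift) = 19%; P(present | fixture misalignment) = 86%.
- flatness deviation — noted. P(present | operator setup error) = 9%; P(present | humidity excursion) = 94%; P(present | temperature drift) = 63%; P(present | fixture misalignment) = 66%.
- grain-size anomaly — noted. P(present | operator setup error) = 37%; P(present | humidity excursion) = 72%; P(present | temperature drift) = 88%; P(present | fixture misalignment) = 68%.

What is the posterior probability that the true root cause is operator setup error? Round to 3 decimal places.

0.030

By Bayes' rule with conditional independence, the unnormalized weight for each hypothesis is prior × ∏ likelihoods:
  operator setup error: 0.22 × 0.62 × 0.09 × 0.37 = 0.0045421
  humidity excursion: 0.31 × 0.26 × 0.94 × 0.72 = 0.05455
  temperature drift: 0.31 × 0.19 × 0.63 × 0.88 = 0.032654
  fixture misalignment: 0.16 × 0.86 × 0.66 × 0.68 = 0.061755
Normalizing constant Z = 0.0045421 + 0.05455 + 0.032654 + 0.061755 = 0.1535.
P(operator setup error | evidence) = 0.0045421 / 0.1535 ≈ 0.030.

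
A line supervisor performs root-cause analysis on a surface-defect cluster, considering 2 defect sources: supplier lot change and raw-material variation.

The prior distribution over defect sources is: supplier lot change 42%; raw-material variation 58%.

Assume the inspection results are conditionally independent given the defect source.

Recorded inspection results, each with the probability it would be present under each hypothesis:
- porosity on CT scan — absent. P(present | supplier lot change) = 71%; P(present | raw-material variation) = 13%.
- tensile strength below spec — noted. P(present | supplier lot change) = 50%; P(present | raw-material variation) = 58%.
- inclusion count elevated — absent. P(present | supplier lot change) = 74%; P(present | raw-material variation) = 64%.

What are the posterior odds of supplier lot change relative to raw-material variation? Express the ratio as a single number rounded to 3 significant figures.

0.150

Posterior odds equal prior odds times the likelihood ratio; only the two competing hypotheses matter (using 1 − P(present | H) for each absent inspection result).
  supplier lot change: 0.42 × (1 − 0.71) × 0.50 × (1 − 0.74) = 0.015834
  raw-material variation: 0.58 × (1 − 0.13) × 0.58 × (1 − 0.64) = 0.10536
Odds(supplier lot change : raw-material variation) = 0.015834 / 0.10536 ≈ 0.150.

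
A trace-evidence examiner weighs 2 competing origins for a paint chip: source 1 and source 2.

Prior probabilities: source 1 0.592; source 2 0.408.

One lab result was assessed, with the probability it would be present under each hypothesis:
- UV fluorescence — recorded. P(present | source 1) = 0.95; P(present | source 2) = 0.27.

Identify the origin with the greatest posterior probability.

source 1

Multiply each prior by the likelihood of the lab result:
  source 1: 0.592 × 0.95 = 0.5624
  source 2: 0.408 × 0.27 = 0.11016
Marginal likelihood of the evidence = 0.67256.
P(source 1 | evidence) ≈ 0.5624 / 0.67256 ≈ 0.836
P(source 2 | evidence) ≈ 0.11016 / 0.67256 ≈ 0.164
The largest is 0.836, so source 1 is most probable.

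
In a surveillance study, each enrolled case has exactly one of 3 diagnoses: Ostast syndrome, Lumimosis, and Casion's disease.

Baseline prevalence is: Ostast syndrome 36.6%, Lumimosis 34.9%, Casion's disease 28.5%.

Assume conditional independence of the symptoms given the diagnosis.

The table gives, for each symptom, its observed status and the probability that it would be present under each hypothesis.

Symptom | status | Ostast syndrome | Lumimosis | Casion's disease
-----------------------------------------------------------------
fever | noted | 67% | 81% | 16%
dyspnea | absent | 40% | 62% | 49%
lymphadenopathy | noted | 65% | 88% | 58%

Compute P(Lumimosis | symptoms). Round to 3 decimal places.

0.464

Multiply each prior by the joint likelihood of the symptom pattern (using 1 − P(present | H) for each absent symptom):
  Ostast syndrome: 0.366 × 0.67 × (1 − 0.40) × 0.65 = 0.095636
  Lumimosis: 0.349 × 0.81 × (1 − 0.62) × 0.88 = 0.094532
  Casion's disease: 0.285 × 0.16 × (1 − 0.49) × 0.58 = 0.013488
The unnormalized weights sum to 0.20366.
P(Lumimosis | evidence) = 0.094532 / 0.20366 ≈ 0.464.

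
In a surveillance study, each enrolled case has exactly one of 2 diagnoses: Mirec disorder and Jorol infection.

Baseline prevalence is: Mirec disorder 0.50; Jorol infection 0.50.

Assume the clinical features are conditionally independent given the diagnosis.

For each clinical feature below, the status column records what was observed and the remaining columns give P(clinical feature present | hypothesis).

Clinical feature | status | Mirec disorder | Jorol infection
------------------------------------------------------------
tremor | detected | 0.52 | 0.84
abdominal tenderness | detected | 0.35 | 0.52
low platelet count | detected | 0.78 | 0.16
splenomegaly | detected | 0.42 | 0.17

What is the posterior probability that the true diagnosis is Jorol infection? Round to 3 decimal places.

By Bayes' rule with conditional independence, the unnormalized weight for each hypothesis is prior × ∏ likelihoods:
  Mirec disorder: 0.50 × 0.52 × 0.35 × 0.78 × 0.42 = 0.029812
  Jorol infection: 0.50 × 0.84 × 0.52 × 0.16 × 0.17 = 0.0059405
Marginal likelihood of the evidence = 0.035752.
P(Jorol infection | evidence) = 0.0059405 / 0.035752 ≈ 0.166.

0.166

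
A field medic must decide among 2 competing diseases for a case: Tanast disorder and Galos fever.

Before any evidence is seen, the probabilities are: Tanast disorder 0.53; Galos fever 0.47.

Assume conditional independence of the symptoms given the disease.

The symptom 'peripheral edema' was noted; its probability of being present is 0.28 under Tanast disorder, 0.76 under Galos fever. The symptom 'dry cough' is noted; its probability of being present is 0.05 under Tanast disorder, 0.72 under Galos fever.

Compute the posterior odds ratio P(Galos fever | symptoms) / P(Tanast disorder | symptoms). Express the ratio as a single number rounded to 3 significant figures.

34.7

Posterior odds equal prior odds times the likelihood ratio; only the two competing hypotheses matter.
  Galos fever: 0.47 × 0.76 × 0.72 = 0.25718
  Tanast disorder: 0.53 × 0.28 × 0.05 = 0.00742
Posterior odds = 0.25718 / 0.00742 ≈ 34.7.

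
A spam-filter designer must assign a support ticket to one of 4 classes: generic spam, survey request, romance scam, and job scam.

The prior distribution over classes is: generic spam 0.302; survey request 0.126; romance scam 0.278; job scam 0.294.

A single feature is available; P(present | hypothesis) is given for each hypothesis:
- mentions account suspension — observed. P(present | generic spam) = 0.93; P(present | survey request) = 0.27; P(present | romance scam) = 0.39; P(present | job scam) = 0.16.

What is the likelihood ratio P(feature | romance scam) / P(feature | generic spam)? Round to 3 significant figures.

0.419

The Bayes factor is the ratio of the two likelihoods.
  romance scam: 0.39
  generic spam: 0.93
Bayes factor = 0.39 / 0.93 ≈ 0.419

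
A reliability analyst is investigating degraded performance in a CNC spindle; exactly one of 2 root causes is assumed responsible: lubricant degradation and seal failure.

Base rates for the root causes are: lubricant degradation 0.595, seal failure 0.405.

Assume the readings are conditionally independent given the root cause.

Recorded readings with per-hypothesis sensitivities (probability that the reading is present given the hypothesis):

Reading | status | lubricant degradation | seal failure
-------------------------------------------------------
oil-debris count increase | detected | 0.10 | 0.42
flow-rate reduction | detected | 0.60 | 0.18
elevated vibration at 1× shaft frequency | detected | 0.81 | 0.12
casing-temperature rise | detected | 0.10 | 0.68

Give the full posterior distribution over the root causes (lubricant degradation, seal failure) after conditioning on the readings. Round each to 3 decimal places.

For each hypothesis, the unnormalized posterior weight is prior × product of the reading likelihoods:
  lubricant degradation: 0.595 × 0.10 × 0.60 × 0.81 × 0.10 = 0.0028917
  seal failure: 0.405 × 0.42 × 0.18 × 0.12 × 0.68 = 0.0024984
Normalizing constant Z = 0.0028917 + 0.0024984 = 0.0053901.
P(lubricant degradation | evidence) = 0.0028917 / 0.0053901 ≈ 0.536
P(seal failure | evidence) = 0.0024984 / 0.0053901 ≈ 0.464

0.536, 0.464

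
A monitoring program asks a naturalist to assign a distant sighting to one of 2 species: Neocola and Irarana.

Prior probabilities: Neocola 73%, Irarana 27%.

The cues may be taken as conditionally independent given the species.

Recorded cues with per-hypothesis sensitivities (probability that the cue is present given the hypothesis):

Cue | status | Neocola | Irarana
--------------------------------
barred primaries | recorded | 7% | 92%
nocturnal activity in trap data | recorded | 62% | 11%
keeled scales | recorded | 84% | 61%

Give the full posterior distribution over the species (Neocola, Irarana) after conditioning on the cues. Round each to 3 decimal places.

0.615, 0.385

For each hypothesis, the unnormalized posterior weight is prior × product of the cue likelihoods:
  Neocola: 0.73 × 0.07 × 0.62 × 0.84 = 0.026613
  Irarana: 0.27 × 0.92 × 0.11 × 0.61 = 0.016668
The unnormalized weights sum to 0.043281.
P(Neocola | evidence) = 0.026613 / 0.043281 ≈ 0.615
P(Irarana | evidence) = 0.016668 / 0.043281 ≈ 0.385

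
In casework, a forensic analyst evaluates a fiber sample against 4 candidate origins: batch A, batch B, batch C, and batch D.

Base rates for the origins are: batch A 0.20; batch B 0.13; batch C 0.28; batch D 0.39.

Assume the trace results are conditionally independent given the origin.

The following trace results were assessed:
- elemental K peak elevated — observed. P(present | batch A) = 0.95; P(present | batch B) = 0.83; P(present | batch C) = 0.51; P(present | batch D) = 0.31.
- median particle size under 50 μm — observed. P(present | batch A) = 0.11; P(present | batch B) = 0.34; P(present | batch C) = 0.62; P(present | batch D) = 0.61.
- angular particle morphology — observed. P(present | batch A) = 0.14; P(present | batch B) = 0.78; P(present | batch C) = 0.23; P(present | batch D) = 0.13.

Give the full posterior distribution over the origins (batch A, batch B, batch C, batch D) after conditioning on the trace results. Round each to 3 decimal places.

By Bayes' rule with conditional independence, the unnormalized weight for each hypothesis is prior × ∏ likelihoods:
  batch A: 0.20 × 0.95 × 0.11 × 0.14 = 0.002926
  batch B: 0.13 × 0.83 × 0.34 × 0.78 = 0.028615
  batch C: 0.28 × 0.51 × 0.62 × 0.23 = 0.020363
  batch D: 0.39 × 0.31 × 0.61 × 0.13 = 0.0095874
Marginal likelihood of the evidence = 0.061492.
P(batch A | evidence) = 0.002926 / 0.061492 ≈ 0.048
P(batch B | evidence) = 0.028615 / 0.061492 ≈ 0.465
P(batch C | evidence) = 0.020363 / 0.061492 ≈ 0.331
P(batch D | evidence) = 0.0095874 / 0.061492 ≈ 0.156

0.048, 0.465, 0.331, 0.156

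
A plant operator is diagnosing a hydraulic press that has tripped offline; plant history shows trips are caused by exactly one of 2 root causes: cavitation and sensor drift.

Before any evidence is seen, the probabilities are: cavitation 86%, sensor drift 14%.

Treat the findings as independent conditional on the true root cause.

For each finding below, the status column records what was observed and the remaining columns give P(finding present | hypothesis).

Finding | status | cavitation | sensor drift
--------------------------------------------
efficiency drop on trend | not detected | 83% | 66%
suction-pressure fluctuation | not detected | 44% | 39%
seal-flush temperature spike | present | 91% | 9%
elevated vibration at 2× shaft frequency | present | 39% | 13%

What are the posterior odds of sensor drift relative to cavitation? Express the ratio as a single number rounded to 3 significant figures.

The normalizing constant cancels in an odds ratio, so compute prior × likelihood for the two hypotheses only (using 1 − P(present | H) for each absent finding):
  sensor drift: 0.14 × (1 − 0.66) × (1 − 0.39) × 0.09 × 0.13 = 0.00033972
  cavitation: 0.86 × (1 − 0.83) × (1 − 0.44) × 0.91 × 0.39 = 0.029056
Posterior odds = 0.00033972 / 0.029056 ≈ 0.0117.

0.0117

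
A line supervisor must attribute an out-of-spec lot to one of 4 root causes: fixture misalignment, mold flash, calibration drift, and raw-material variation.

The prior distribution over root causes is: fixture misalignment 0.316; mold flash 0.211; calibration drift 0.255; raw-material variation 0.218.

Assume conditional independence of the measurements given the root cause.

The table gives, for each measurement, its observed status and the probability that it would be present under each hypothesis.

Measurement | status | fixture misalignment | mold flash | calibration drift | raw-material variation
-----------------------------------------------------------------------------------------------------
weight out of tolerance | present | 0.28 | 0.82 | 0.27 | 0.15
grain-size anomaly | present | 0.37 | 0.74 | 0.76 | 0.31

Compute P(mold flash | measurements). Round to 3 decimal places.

0.574

By Bayes' rule with conditional independence, the unnormalized weight for each hypothesis is prior × ∏ likelihoods:
  fixture misalignment: 0.316 × 0.28 × 0.37 = 0.032738
  mold flash: 0.211 × 0.82 × 0.74 = 0.12803
  calibration drift: 0.255 × 0.27 × 0.76 = 0.052326
  raw-material variation: 0.218 × 0.15 × 0.31 = 0.010137
Normalizing constant Z = 0.032738 + 0.12803 + 0.052326 + 0.010137 = 0.22324.
P(mold flash | evidence) = 0.12803 / 0.22324 ≈ 0.574.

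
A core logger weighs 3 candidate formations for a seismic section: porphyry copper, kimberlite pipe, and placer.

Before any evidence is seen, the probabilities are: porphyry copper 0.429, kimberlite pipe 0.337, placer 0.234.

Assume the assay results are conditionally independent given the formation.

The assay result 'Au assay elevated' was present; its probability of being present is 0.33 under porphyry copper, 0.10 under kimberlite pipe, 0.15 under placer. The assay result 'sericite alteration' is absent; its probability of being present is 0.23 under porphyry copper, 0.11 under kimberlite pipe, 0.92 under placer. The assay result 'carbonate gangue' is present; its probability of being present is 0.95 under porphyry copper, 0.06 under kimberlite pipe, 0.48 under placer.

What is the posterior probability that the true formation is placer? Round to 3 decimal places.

0.013

Multiply each prior by the joint likelihood of the assay result pattern (using 1 − P(present | H) for each absent assay result):
  porphyry copper: 0.429 × 0.33 × (1 − 0.23) × 0.95 = 0.10356
  kimberlite pipe: 0.337 × 0.10 × (1 − 0.11) × 0.06 = 0.0017996
  placer: 0.234 × 0.15 × (1 − 0.92) × 0.48 = 0.0013478
The unnormalized weights sum to 0.10671.
P(placer | evidence) = 0.0013478 / 0.10671 ≈ 0.013.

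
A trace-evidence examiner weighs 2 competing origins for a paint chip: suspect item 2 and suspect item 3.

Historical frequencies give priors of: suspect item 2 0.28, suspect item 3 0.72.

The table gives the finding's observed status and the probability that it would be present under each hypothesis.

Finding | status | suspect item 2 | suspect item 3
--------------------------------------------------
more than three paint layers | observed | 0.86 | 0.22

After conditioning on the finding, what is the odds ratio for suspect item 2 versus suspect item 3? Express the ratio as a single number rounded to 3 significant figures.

The normalizing constant cancels in an odds ratio, so compute prior × likelihood for the two hypotheses only:
  suspect item 2: 0.28 × 0.86 = 0.2408
  suspect item 3: 0.72 × 0.22 = 0.1584
Posterior odds = 0.2408 / 0.1584 ≈ 1.52.

1.52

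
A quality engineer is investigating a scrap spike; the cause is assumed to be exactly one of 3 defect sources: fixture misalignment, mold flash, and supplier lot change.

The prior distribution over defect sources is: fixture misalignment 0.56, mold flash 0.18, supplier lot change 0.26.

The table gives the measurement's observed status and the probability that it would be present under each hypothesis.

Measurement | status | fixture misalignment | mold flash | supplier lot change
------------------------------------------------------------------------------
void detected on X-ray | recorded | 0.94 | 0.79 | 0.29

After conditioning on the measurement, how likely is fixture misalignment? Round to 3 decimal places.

0.708

By Bayes' rule, the unnormalized weight for each hypothesis is prior × likelihood:
  fixture misalignment: 0.56 × 0.94 = 0.5264
  mold flash: 0.18 × 0.79 = 0.1422
  supplier lot change: 0.26 × 0.29 = 0.0754
Normalizing constant Z = 0.5264 + 0.1422 + 0.0754 = 0.744.
P(fixture misalignment | evidence) = 0.5264 / 0.744 ≈ 0.708.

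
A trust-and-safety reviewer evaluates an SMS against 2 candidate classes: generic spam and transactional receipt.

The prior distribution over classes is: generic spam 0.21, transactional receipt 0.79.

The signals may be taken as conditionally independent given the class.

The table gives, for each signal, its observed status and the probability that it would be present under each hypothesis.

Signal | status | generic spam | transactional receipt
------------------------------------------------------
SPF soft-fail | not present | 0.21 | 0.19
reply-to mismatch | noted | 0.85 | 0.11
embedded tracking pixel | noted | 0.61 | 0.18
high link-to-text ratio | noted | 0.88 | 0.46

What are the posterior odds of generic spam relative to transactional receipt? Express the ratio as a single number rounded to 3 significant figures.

13.0

Posterior odds equal prior odds times the likelihood ratio; only the two competing hypotheses matter (using 1 − P(present | H) for each absent signal).
  generic spam: 0.21 × (1 − 0.21) × 0.85 × 0.61 × 0.88 = 0.075697
  transactional receipt: 0.79 × (1 − 0.19) × 0.11 × 0.18 × 0.46 = 0.0058282
Posterior odds = 0.075697 / 0.0058282 ≈ 13.0.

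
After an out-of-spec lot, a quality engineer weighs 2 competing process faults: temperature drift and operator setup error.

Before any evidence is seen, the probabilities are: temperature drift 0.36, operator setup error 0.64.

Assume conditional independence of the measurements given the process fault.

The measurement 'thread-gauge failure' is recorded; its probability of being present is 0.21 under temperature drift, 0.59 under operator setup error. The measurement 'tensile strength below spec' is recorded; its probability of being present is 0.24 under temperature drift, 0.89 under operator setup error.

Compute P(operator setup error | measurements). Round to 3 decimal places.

0.949

For each hypothesis, the unnormalized posterior weight is prior × product of the measurement likelihoods:
  temperature drift: 0.36 × 0.21 × 0.24 = 0.018144
  operator setup error: 0.64 × 0.59 × 0.89 = 0.33606
The unnormalized weights sum to 0.35421.
P(operator setup error | evidence) = 0.33606 / 0.35421 ≈ 0.949.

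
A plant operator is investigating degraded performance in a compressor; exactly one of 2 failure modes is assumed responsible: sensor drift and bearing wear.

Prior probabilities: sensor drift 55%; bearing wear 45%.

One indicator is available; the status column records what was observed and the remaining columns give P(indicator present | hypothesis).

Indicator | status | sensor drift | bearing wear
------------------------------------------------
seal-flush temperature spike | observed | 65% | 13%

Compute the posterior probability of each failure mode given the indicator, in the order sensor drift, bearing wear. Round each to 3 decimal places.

0.859, 0.141

Multiply each prior by the likelihood of the indicator:
  sensor drift: 0.55 × 0.65 = 0.3575
  bearing wear: 0.45 × 0.13 = 0.0585
The unnormalized weights sum to 0.416.
P(sensor drift | evidence) = 0.3575 / 0.416 ≈ 0.859
P(bearing wear | evidence) = 0.0585 / 0.416 ≈ 0.141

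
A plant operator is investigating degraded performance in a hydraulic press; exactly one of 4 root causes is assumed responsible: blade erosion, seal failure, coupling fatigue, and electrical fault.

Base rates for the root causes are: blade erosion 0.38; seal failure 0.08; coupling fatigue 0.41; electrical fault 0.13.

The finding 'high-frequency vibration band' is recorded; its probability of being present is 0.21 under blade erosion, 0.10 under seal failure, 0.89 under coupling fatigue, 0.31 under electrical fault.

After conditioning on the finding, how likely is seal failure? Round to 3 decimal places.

0.016

For each hypothesis, the unnormalized posterior weight is prior × likelihood:
  blade erosion: 0.38 × 0.21 = 0.0798
  seal failure: 0.08 × 0.10 = 0.008
  coupling fatigue: 0.41 × 0.89 = 0.3649
  electrical fault: 0.13 × 0.31 = 0.0403
Normalizing constant Z = 0.0798 + 0.008 + 0.3649 + 0.0403 = 0.493.
P(seal failure | evidence) = 0.008 / 0.493 ≈ 0.016.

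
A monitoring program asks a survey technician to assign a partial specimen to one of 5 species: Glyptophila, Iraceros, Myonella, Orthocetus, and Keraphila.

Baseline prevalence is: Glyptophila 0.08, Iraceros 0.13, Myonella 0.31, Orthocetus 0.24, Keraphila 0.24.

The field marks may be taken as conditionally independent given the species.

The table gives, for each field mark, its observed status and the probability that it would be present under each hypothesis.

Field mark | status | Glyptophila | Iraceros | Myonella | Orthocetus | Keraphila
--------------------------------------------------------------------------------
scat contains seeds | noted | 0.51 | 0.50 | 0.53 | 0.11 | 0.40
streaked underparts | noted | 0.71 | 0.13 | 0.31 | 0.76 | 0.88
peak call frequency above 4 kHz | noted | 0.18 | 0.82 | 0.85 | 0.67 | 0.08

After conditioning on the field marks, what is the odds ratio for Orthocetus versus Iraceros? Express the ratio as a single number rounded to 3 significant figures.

1.94

The normalizing constant cancels in an odds ratio, so compute prior × likelihood for the two hypotheses only:
  Orthocetus: 0.24 × 0.11 × 0.76 × 0.67 = 0.013443
  Iraceros: 0.13 × 0.50 × 0.13 × 0.82 = 0.006929
Posterior odds = 0.013443 / 0.006929 ≈ 1.94.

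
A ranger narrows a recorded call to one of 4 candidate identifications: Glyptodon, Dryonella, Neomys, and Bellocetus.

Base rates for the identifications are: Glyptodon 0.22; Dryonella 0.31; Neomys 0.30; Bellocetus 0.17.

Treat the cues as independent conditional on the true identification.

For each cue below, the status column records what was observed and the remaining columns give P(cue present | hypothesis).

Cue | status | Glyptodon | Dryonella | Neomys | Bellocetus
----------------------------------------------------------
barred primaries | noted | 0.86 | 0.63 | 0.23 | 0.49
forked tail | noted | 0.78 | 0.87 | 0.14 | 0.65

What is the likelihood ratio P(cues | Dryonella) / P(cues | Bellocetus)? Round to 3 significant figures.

Joint likelihood of the cue pattern under each hypothesis:
  Dryonella: 0.63 × 0.87 = 0.5481
  Bellocetus: 0.49 × 0.65 = 0.3185
Bayes factor = 0.5481 / 0.3185 ≈ 1.72

1.72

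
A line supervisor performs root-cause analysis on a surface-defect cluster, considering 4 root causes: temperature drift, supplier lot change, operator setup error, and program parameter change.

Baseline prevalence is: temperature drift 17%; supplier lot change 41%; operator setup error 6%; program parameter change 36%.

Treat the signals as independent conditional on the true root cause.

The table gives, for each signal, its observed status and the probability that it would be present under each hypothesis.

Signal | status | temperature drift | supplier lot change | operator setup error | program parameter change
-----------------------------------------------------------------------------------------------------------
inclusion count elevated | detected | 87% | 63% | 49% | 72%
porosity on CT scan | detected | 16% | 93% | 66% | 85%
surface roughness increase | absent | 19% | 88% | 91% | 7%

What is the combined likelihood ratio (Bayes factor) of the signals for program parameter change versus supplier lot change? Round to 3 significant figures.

8.10

The Bayes factor is the ratio of the joint likelihoods of the signal pattern under the two hypotheses (using 1 − P(present | H) for each absent signal).
  program parameter change: 0.72 × 0.85 × (1 − 0.07) = 0.56916
  supplier lot change: 0.63 × 0.93 × (1 − 0.88) = 0.070308
Bayes factor = 0.56916 / 0.070308 ≈ 8.10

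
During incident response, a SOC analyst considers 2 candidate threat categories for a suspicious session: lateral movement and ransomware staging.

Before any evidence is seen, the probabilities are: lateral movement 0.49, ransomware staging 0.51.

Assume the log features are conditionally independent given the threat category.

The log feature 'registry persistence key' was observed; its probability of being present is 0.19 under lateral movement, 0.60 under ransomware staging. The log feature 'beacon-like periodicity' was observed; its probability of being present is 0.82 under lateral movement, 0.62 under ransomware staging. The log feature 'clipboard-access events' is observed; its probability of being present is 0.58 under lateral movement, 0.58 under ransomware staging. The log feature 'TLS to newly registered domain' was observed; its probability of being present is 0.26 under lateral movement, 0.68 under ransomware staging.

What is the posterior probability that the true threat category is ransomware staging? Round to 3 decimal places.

0.867

For each hypothesis, the unnormalized posterior weight is prior × product of the log feature likelihoods:
  lateral movement: 0.49 × 0.19 × 0.82 × 0.58 × 0.26 = 0.011512
  ransomware staging: 0.51 × 0.60 × 0.62 × 0.58 × 0.68 = 0.074826
Marginal likelihood of the evidence = 0.086338.
P(ransomware staging | evidence) = 0.074826 / 0.086338 ≈ 0.867.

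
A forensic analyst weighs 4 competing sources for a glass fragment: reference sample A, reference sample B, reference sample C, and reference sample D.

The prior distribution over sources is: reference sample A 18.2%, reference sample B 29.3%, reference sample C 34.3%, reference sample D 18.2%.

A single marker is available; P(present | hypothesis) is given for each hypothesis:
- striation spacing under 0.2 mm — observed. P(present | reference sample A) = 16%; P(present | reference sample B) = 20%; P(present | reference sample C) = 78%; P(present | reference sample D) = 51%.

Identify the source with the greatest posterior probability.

For each hypothesis, the unnormalized posterior weight is prior × likelihood:
  reference sample A: 0.182 × 0.16 = 0.02912
  reference sample B: 0.293 × 0.20 = 0.0586
  reference sample C: 0.343 × 0.78 = 0.26754
  reference sample D: 0.182 × 0.51 = 0.09282
Normalizing constant Z = 0.02912 + 0.0586 + 0.26754 + 0.09282 = 0.44808.
P(reference sample A | evidence) ≈ 0.02912 / 0.44808 ≈ 0.065
P(reference sample B | evidence) ≈ 0.0586 / 0.44808 ≈ 0.131
P(reference sample C | evidence) ≈ 0.26754 / 0.44808 ≈ 0.597
P(reference sample D | evidence) ≈ 0.09282 / 0.44808 ≈ 0.207
The largest is 0.597, so reference sample C is most probable.

reference sample C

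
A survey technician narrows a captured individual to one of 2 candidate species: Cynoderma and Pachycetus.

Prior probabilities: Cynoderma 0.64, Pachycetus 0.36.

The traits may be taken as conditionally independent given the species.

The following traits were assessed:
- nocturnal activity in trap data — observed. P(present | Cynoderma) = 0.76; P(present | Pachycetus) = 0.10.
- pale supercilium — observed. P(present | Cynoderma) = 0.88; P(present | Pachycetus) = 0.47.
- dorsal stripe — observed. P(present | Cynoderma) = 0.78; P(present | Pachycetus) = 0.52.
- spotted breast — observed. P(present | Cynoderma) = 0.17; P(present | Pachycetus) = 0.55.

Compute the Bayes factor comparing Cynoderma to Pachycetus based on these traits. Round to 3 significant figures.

The Bayes factor is the ratio of the joint likelihoods of the trait pattern under the two hypotheses.
  Cynoderma: 0.76 × 0.88 × 0.78 × 0.17 = 0.088683
  Pachycetus: 0.10 × 0.47 × 0.52 × 0.55 = 0.013442
Bayes factor = 0.088683 / 0.013442 ≈ 6.60

6.60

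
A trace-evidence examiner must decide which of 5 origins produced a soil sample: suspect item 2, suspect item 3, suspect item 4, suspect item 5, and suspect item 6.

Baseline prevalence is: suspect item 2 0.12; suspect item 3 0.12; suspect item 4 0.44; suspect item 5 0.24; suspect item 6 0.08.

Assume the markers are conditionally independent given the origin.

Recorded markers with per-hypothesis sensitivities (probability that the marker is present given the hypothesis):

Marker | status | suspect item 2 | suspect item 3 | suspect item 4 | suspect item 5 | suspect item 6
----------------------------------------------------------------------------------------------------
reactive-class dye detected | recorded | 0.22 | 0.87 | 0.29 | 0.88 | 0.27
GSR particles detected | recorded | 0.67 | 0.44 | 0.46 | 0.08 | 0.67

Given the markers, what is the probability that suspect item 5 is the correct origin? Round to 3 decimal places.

By Bayes' rule with conditional independence, the unnormalized weight for each hypothesis is prior × ∏ likelihoods:
  suspect item 2: 0.12 × 0.22 × 0.67 = 0.017688
  suspect item 3: 0.12 × 0.87 × 0.44 = 0.045936
  suspect item 4: 0.44 × 0.29 × 0.46 = 0.058696
  suspect item 5: 0.24 × 0.88 × 0.08 = 0.016896
  suspect item 6: 0.08 × 0.27 × 0.67 = 0.014472
Marginal likelihood of the evidence = 0.15369.
P(suspect item 5 | evidence) = 0.016896 / 0.15369 ≈ 0.110.

0.110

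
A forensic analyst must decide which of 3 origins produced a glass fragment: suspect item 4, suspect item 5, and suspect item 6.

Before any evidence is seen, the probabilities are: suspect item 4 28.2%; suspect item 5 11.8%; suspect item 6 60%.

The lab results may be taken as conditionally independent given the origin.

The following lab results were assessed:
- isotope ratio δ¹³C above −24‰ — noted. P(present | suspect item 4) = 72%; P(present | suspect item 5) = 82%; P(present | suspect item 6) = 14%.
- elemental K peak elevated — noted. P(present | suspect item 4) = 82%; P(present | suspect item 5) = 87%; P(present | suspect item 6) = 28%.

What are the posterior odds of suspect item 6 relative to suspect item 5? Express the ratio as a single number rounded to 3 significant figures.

Posterior odds equal prior odds times the likelihood ratio; only the two competing hypotheses matter.
  suspect item 6: 0.600 × 0.14 × 0.28 = 0.02352
  suspect item 5: 0.118 × 0.82 × 0.87 = 0.084181
Odds(suspect item 6 : suspect item 5) = 0.02352 / 0.084181 ≈ 0.279.

0.279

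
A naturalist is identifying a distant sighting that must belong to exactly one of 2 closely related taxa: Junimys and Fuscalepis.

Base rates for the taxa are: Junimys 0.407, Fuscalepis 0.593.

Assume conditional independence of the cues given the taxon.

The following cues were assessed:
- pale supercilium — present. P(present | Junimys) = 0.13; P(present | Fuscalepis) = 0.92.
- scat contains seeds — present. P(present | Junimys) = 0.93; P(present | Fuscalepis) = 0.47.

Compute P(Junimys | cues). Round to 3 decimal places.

0.161

By Bayes' rule with conditional independence, the unnormalized weight for each hypothesis is prior × ∏ likelihoods:
  Junimys: 0.407 × 0.13 × 0.93 = 0.049206
  Fuscalepis: 0.593 × 0.92 × 0.47 = 0.25641
Normalizing constant Z = 0.049206 + 0.25641 = 0.30562.
P(Junimys | evidence) = 0.049206 / 0.30562 ≈ 0.161.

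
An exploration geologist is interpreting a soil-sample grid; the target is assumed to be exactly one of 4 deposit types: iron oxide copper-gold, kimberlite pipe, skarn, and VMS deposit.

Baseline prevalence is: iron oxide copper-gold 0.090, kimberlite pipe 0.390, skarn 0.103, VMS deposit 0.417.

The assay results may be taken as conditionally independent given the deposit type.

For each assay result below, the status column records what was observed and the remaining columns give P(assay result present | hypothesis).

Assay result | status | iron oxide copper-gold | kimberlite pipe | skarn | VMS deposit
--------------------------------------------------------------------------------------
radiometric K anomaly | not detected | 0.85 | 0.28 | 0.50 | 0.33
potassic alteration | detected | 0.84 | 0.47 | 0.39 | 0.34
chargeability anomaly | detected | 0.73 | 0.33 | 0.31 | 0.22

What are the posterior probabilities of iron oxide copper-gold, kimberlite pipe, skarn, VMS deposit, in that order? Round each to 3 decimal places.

0.105, 0.552, 0.079, 0.265

For each hypothesis, the unnormalized posterior weight is prior × product of the assay result likelihoods (using 1 − P(present | H) for each absent assay result):
  iron oxide copper-gold: 0.090 × (1 − 0.85) × 0.84 × 0.73 = 0.0082782
  kimberlite pipe: 0.390 × (1 − 0.28) × 0.47 × 0.33 = 0.043552
  skarn: 0.103 × (1 − 0.50) × 0.39 × 0.31 = 0.0062263
  VMS deposit: 0.417 × (1 − 0.33) × 0.34 × 0.22 = 0.020898
The unnormalized weights sum to 0.078955.
P(iron oxide copper-gold | evidence) = 0.0082782 / 0.078955 ≈ 0.105
P(kimberlite pipe | evidence) = 0.043552 / 0.078955 ≈ 0.552
P(skarn | evidence) = 0.0062263 / 0.078955 ≈ 0.079
P(VMS deposit | evidence) = 0.020898 / 0.078955 ≈ 0.265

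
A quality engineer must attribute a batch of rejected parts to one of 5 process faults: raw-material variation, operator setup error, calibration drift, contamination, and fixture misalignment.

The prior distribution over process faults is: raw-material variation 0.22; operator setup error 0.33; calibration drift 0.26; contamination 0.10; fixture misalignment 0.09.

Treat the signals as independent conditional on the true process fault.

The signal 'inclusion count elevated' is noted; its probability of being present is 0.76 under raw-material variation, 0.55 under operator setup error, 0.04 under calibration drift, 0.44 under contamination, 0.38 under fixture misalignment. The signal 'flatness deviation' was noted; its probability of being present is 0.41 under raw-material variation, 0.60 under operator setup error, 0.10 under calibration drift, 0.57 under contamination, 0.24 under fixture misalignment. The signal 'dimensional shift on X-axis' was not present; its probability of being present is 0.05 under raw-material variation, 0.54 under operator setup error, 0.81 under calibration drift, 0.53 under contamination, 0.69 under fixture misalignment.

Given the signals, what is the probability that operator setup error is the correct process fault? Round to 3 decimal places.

0.386

For each hypothesis, the unnormalized posterior weight is prior × product of the signal likelihoods (using 1 − P(present | H) for each absent signal):
  raw-material variation: 0.22 × 0.76 × 0.41 × (1 − 0.05) = 0.065124
  operator setup error: 0.33 × 0.55 × 0.60 × (1 − 0.54) = 0.050094
  calibration drift: 0.26 × 0.04 × 0.10 × (1 − 0.81) = 0.0001976
  contamination: 0.10 × 0.44 × 0.57 × (1 − 0.53) = 0.011788
  fixture misalignment: 0.09 × 0.38 × 0.24 × (1 − 0.69) = 0.0025445
The unnormalized weights sum to 0.12975.
P(operator setup error | evidence) = 0.050094 / 0.12975 ≈ 0.386.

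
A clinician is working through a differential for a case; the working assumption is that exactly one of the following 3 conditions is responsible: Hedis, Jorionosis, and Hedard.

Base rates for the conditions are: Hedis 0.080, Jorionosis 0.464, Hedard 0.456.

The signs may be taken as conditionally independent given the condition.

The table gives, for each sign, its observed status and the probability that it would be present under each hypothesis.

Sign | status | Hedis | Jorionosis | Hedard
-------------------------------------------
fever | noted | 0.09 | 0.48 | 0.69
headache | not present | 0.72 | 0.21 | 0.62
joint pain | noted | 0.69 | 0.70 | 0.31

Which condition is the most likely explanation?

Multiply each prior by the joint likelihood of the sign pattern (using 1 − P(present | H) for each absent sign):
  Hedis: 0.080 × 0.09 × (1 − 0.72) × 0.69 = 0.001391
  Jorionosis: 0.464 × 0.48 × (1 − 0.21) × 0.70 = 0.12316
  Hedard: 0.456 × 0.69 × (1 − 0.62) × 0.31 = 0.037065
Normalizing constant Z = 0.001391 + 0.12316 + 0.037065 = 0.16162.
P(Hedis | evidence) ≈ 0.001391 / 0.16162 ≈ 0.009
P(Jorionosis | evidence) ≈ 0.12316 / 0.16162 ≈ 0.762
P(Hedard | evidence) ≈ 0.037065 / 0.16162 ≈ 0.229
The largest is 0.762, so Jorionosis is most probable.

Jorionosis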